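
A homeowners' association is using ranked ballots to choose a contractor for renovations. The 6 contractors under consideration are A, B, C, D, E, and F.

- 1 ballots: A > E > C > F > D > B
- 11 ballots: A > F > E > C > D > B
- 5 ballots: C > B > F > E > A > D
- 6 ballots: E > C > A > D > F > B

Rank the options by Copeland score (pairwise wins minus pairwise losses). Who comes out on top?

A

Pairwise results:
  A vs B: A wins 18–5.
  A vs C: A wins 12–11.
  A vs D: A wins 23–0.
  A vs E: A wins 12–11.
  A vs F: A wins 18–5.
  B vs C: C wins 23–0.
  B vs D: D wins 18–5.
  B vs E: E wins 18–5.
  B vs F: F wins 18–5.
  C vs D: C wins 23–0.
  C vs E: E wins 18–5.
  C vs F: C wins 12–11.
  D vs E: E wins 23–0.
  D vs F: F wins 17–6.
  E vs F: F wins 16–7.
Copeland scores (wins − losses):
  A: 5 − 0 = 5
  B: 0 − 5 = -5
  C: 3 − 2 = 1
  D: 1 − 4 = -3
  E: 3 − 2 = 1
  F: 3 − 2 = 1
A has the best Copeland score.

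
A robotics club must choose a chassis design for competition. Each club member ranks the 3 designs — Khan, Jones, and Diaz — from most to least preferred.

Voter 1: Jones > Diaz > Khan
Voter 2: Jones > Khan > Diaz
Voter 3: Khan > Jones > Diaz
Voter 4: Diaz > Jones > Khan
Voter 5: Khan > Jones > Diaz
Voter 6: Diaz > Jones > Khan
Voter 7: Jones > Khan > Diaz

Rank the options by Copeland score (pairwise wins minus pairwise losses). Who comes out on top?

Pairwise results:
  Khan vs Jones: Jones wins 5–2.
  Khan vs Diaz: Khan wins 4–3.
  Jones vs Diaz: Jones wins 5–2.
Copeland scores (wins − losses):
  Khan: 1 − 1 = 0
  Jones: 2 − 0 = 2
  Diaz: 0 − 2 = -2
Jones has the best Copeland score.

Jones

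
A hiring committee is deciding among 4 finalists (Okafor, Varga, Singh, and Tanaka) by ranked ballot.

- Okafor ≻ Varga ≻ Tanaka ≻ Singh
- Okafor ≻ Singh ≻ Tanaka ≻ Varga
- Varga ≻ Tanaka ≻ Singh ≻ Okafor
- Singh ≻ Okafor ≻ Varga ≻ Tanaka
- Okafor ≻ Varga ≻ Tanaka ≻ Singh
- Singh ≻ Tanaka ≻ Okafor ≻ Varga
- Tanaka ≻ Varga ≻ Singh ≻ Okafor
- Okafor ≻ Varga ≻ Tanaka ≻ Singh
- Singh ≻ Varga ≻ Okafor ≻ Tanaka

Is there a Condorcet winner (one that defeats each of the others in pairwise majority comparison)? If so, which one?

None — there is no Condorcet winner

Head-to-head results (9 voters total):
Okafor vs Varga: Okafor wins 6–3.
Okafor vs Singh: Singh wins 5–4.
Okafor vs Tanaka: Okafor wins 6–3.
Varga vs Singh: Varga wins 5–4.
Varga vs Tanaka: Varga wins 6–3.
Singh vs Tanaka: Tanaka wins 5–4.
No candidate beats all others: Okafor beats Varga beats Singh beats Okafor, a majority cycle.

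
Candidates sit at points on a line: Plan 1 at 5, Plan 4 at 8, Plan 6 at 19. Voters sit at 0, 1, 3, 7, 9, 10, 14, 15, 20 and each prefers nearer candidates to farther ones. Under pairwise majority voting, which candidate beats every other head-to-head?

Plan 4

With single-peaked preferences on a line, the Condorcet winner is the candidate closest to the median voter.
The median voter (position 9) is closest to Plan 4 at 8.
Check: Plan 4 vs Plan 1 — voters closer to Plan 4: 6 of 9.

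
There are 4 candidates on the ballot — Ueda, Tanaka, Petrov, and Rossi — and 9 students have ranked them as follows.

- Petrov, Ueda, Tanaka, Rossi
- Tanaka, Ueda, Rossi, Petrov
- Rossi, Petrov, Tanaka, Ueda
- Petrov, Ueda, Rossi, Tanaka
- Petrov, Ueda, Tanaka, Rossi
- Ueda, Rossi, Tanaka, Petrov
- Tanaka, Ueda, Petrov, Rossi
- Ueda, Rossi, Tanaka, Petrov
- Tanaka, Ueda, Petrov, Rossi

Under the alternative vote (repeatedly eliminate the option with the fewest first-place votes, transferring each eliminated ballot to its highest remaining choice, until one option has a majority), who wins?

Round 1: Tanaka 3, Petrov 3, Ueda 2, Rossi 1. Rossi has the fewest and is eliminated.
Round 2: Petrov 4, Tanaka 3, Ueda 2. Ueda has the fewest and is eliminated.
Round 3: Tanaka 5, Petrov 4. Tanaka has a majority.

Tanaka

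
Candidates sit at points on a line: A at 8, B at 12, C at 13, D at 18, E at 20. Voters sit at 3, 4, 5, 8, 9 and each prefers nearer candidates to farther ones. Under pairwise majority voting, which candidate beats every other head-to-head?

With single-peaked preferences on a line, the Condorcet winner is the candidate closest to the median voter.
The median voter (position 5) is closest to A at 8.
Check: A vs E — voters closer to A: 5 of 5.

A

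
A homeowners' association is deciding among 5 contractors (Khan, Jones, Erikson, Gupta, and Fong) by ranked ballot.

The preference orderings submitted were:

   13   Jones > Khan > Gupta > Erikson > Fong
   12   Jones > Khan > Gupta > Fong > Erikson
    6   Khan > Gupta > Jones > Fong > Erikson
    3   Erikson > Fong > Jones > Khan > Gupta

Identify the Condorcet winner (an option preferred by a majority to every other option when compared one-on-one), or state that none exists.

Jones

Head-to-head results (34 voters total):
Khan vs Jones: Jones wins 28–6.
Khan vs Erikson: Khan wins 31–3.
Khan vs Gupta: Khan wins 34–0.
Khan vs Fong: Khan wins 31–3.
Jones vs Erikson: Jones wins 31–3.
Jones vs Gupta: Jones wins 28–6.
Jones vs Fong: Jones wins 31–3.
Erikson vs Gupta: Gupta wins 31–3.
Erikson vs Fong: Fong wins 18–16.
Gupta vs Fong: Gupta wins 31–3.
Jones beats each rival — Khan (28–6), Erikson (31–3), Gupta (28–6), Fong (31–3) — so Jones is the Condorcet winner.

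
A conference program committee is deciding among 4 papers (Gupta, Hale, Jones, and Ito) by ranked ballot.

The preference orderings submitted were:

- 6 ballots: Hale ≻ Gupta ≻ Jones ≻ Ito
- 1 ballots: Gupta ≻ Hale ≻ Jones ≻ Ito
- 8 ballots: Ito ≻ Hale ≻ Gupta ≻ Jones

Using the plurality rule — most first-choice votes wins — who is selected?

First-place vote totals:
  Gupta: 1
  Hale: 6
  Jones: 0
  Ito: 8
Ito has the most first-place votes.

Ito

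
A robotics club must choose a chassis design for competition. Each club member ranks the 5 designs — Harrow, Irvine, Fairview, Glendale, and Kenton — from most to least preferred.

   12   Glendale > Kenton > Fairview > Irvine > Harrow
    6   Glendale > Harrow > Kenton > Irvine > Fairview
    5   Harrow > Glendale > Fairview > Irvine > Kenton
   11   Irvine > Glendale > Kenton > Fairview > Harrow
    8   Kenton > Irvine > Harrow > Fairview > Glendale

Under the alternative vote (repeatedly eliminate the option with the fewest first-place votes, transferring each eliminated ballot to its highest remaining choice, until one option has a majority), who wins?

Round 1: Glendale 18, Irvine 11, Kenton 8, Harrow 5, Fairview 0. Fairview has the fewest and is eliminated.
Round 2: Glendale 18, Irvine 11, Kenton 8, Harrow 5. Harrow has the fewest and is eliminated.
Round 3: Glendale 23, Irvine 11, Kenton 8. Glendale has a majority.

Glendale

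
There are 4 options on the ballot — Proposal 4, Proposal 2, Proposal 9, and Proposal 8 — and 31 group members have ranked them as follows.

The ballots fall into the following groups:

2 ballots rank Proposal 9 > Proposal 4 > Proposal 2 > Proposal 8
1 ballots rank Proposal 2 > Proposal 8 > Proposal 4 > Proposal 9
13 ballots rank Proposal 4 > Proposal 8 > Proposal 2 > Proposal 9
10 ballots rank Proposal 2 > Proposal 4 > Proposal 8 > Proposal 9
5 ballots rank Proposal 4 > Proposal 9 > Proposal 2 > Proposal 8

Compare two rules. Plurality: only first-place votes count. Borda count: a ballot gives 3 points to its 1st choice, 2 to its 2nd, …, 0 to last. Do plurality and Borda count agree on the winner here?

Plurality first-place counts: Proposal 4 18, Proposal 2 11, Proposal 9 2, Proposal 8 0 → Proposal 4.
Borda totals: Proposal 4 79, Proposal 2 53, Proposal 9 16, Proposal 8 38 → Proposal 4.
The two rules agree on Proposal 4.

Yes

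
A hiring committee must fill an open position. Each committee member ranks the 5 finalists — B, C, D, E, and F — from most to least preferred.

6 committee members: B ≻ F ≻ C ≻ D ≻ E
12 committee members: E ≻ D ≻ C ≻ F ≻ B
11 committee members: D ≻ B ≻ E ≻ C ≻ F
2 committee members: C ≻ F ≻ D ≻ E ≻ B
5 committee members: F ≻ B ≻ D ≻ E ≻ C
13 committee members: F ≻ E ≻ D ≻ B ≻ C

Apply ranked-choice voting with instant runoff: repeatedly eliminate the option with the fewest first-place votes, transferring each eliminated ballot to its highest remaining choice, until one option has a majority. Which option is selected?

Round 1: F 18, E 12, D 11, B 6, C 2. C has the fewest and is eliminated.
Round 2: F 20, E 12, D 11, B 6. B has the fewest and is eliminated.
Round 3: F 26, E 12, D 11. F has a majority.

F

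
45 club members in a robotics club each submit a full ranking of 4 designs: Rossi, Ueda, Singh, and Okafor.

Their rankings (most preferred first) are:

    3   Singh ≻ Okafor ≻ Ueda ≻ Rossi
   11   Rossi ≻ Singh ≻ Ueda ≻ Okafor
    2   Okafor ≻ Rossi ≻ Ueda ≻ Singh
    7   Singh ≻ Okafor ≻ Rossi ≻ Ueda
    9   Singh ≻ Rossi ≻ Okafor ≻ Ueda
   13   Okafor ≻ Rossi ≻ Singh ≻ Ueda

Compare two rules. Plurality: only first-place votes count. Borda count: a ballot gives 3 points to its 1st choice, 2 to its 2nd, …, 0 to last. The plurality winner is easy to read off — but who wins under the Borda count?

Singh

Plurality first-place counts: Rossi 11, Ueda 0, Singh 19, Okafor 15 → Singh.
Borda totals: Rossi 88, Ueda 16, Singh 92, Okafor 74 → Singh.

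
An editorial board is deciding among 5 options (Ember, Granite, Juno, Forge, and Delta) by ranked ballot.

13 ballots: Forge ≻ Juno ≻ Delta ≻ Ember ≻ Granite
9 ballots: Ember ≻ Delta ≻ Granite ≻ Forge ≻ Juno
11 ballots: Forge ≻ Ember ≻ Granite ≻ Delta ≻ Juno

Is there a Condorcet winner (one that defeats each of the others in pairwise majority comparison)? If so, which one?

Head-to-head results (33 voters total):
Ember vs Granite: Ember wins 33–0.
Ember vs Juno: Ember wins 20–13.
Ember vs Forge: Forge wins 24–9.
Ember vs Delta: Ember wins 20–13.
Granite vs Juno: Granite wins 20–13.
Granite vs Forge: Forge wins 24–9.
Granite vs Delta: Delta wins 22–11.
Juno vs Forge: Forge wins 33–0.
Juno vs Delta: Delta wins 20–13.
Forge vs Delta: Forge wins 24–9.
Forge beats each rival — Ember (24–9), Granite (24–9), Juno (33–0), Delta (24–9) — so Forge is the Condorcet winner.

Forge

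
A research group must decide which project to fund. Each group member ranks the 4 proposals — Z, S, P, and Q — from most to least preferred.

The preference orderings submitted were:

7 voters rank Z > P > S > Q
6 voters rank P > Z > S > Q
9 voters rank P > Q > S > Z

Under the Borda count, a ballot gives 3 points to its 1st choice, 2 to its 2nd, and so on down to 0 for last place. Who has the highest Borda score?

Borda scores:
  Z: 7·3 + 6·2 + 9·0 = 33
  S: 7·1 + 6·1 + 9·1 = 22
  P: 7·2 + 6·3 + 9·3 = 59
  Q: 7·0 + 6·0 + 9·2 = 18
P has the highest total.

P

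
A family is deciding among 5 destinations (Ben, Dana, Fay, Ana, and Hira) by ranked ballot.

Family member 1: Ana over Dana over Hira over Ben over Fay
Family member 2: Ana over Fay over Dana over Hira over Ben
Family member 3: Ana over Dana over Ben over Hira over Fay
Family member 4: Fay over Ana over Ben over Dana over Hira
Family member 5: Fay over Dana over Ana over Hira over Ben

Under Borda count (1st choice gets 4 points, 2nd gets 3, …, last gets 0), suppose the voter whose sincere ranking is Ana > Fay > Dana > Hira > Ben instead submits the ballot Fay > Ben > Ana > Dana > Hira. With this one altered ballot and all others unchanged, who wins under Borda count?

Borda totals with the altered ballot: Ben 8, Dana 11, Fay 12, Ana 15, Hira 4.
The winner is unchanged: still Ana.

Ana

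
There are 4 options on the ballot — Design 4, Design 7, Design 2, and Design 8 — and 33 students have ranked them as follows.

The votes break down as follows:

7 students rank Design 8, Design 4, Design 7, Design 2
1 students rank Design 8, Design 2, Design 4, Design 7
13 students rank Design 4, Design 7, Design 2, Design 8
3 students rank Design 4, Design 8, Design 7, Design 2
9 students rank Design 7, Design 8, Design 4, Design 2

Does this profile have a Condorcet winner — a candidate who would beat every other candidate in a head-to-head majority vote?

Head-to-head results (33 voters total):
Design 4 vs Design 7: Design 4 wins 24–9.
Design 4 vs Design 2: Design 4 wins 32–1.
Design 4 vs Design 8: Design 8 wins 17–16.
Design 7 vs Design 2: Design 7 wins 32–1.
Design 7 vs Design 8: Design 7 wins 22–11.
Design 2 vs Design 8: Design 8 wins 20–13.
No candidate beats all others: Design 4 beats Design 7 beats Design 8 beats Design 4, a majority cycle.

No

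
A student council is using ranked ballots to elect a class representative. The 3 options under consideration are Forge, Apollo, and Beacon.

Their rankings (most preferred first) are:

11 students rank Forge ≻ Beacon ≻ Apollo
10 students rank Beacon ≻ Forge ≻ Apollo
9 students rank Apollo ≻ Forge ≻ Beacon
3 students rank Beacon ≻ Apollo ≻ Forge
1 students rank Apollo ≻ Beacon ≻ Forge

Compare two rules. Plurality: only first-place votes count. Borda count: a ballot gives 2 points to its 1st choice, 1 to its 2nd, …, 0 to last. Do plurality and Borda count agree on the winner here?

Plurality first-place counts: Forge 11, Apollo 10, Beacon 13 → Beacon.
Borda totals: Forge 41, Apollo 23, Beacon 38 → Forge.
The two rules disagree: plurality picks Beacon, Borda picks Forge.

No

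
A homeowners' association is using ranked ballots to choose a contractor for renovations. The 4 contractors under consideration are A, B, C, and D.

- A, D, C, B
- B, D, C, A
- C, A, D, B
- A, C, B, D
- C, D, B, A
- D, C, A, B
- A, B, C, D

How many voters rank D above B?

4

Ballots ranking D above B: 4.
Ballots ranking B above D: 3.
So 4 of 7 voters prefer D to B.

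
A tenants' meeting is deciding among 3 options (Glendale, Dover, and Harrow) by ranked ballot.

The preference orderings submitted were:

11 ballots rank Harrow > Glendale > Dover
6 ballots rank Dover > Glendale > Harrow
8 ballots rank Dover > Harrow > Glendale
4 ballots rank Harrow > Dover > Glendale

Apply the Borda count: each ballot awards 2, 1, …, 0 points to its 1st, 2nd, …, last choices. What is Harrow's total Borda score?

Borda scores:
  Glendale: 11·1 + 6·1 + 8·0 + 4·0 = 17
  Dover: 11·0 + 6·2 + 8·2 + 4·1 = 32
  Harrow: 11·2 + 6·0 + 8·1 + 4·2 = 38

38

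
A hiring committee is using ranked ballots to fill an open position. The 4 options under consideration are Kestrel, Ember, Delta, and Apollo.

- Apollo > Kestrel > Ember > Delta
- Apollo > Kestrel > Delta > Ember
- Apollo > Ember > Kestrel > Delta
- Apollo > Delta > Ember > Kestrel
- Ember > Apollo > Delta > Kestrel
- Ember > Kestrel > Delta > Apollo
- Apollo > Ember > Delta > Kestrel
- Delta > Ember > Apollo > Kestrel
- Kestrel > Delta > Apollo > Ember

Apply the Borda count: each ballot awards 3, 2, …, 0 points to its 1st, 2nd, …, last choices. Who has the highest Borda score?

Borda scores:
  Kestrel: 2 + 2 + 1 + 0 + 0 + 2 + 0 + 0 + 3 = 10
  Ember: 1 + 0 + 2 + 1 + 3 + 3 + 2 + 2 + 0 = 14
  Delta: 0 + 1 + 0 + 2 + 1 + 1 + 1 + 3 + 2 = 11
  Apollo: 3 + 3 + 3 + 3 + 2 + 0 + 3 + 1 + 1 = 19
Apollo has the highest total.

Apollo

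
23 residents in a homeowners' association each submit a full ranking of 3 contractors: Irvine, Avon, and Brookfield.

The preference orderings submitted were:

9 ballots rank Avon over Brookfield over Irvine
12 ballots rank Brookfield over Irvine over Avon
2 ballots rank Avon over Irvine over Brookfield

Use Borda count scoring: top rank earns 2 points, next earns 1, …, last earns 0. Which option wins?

Borda scores:
  Irvine: 9·0 + 12·1 + 2·1 = 14
  Avon: 9·2 + 12·0 + 2·2 = 22
  Brookfield: 9·1 + 12·2 + 2·0 = 33
Brookfield has the highest total.

Brookfield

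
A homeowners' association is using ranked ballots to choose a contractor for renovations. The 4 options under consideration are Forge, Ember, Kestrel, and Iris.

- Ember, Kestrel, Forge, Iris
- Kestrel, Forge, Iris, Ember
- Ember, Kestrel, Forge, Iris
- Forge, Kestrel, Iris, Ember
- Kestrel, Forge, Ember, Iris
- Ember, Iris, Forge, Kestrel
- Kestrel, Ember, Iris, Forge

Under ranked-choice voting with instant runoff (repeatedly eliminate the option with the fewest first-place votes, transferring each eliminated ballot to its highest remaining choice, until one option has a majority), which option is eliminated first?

Round 1: Ember 3, Kestrel 3, Forge 1, Iris 0. Iris has the fewest and is eliminated.
Round 2: Ember 3, Kestrel 3, Forge 1. Forge has the fewest and is eliminated.
Round 3: Kestrel 4, Ember 3. Kestrel has a majority.

Iris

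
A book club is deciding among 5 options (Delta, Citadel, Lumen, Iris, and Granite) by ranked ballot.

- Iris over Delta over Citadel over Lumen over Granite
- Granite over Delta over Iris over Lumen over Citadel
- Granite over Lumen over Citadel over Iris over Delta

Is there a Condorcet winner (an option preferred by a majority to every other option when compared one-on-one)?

Yes

Head-to-head results (3 voters total):
Delta vs Citadel: Delta wins 2–1.
Delta vs Lumen: Delta wins 2–1.
Delta vs Iris: Iris wins 2–1.
Delta vs Granite: Granite wins 2–1.
Citadel vs Lumen: Lumen wins 2–1.
Citadel vs Iris: Iris wins 2–1.
Citadel vs Granite: Granite wins 2–1.
Lumen vs Iris: Iris wins 2–1.
Lumen vs Granite: Granite wins 2–1.
Iris vs Granite: Granite wins 2–1.
Granite beats each rival — Delta (2–1), Citadel (2–1), Lumen (2–1), Iris (2–1) — so Granite is the Condorcet winner.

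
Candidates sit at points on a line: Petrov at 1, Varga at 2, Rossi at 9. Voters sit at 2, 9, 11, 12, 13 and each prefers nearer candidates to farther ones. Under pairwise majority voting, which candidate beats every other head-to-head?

With single-peaked preferences on a line, the Condorcet winner is the candidate closest to the median voter.
The median voter (position 11) is closest to Rossi at 9.
Check: Rossi vs Varga — voters closer to Rossi: 4 of 5.

Rossi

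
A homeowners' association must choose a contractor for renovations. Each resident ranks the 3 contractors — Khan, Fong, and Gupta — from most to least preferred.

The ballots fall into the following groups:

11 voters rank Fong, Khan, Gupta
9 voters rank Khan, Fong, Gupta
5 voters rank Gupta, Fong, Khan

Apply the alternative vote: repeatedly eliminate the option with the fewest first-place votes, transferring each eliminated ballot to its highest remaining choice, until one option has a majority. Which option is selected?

Fong

Round 1: Fong 11, Khan 9, Gupta 5. Gupta has the fewest and is eliminated.
Round 2: Fong 16, Khan 9. Fong has a majority.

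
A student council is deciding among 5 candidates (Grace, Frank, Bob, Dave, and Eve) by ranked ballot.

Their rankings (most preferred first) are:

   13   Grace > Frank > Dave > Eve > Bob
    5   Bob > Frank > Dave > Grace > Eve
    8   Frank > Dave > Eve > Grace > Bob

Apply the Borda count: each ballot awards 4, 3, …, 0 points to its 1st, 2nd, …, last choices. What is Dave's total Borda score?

Borda scores:
  Grace: 13·4 + 5·1 + 8·1 = 65
  Frank: 13·3 + 5·3 + 8·4 = 86
  Bob: 13·0 + 5·4 + 8·0 = 20
  Dave: 13·2 + 5·2 + 8·3 = 60
  Eve: 13·1 + 5·0 + 8·2 = 29

60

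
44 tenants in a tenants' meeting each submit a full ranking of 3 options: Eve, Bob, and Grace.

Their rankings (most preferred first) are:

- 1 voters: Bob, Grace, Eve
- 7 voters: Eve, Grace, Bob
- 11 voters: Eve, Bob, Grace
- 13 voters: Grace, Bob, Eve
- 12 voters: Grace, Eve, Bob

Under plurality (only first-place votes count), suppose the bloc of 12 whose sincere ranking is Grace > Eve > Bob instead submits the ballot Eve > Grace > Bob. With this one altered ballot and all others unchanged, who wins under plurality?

First-place totals with the altered ballot: Eve 30, Bob 1, Grace 13.
The switch changes the winner from Grace to Eve.

Eve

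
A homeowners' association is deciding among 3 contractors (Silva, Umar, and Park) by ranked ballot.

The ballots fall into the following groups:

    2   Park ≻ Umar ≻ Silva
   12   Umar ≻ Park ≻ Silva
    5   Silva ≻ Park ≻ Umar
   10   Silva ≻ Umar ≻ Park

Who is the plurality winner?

First-place vote totals:
  Silva: 15
  Umar: 12
  Park: 2
Silva has the most first-place votes.

Silva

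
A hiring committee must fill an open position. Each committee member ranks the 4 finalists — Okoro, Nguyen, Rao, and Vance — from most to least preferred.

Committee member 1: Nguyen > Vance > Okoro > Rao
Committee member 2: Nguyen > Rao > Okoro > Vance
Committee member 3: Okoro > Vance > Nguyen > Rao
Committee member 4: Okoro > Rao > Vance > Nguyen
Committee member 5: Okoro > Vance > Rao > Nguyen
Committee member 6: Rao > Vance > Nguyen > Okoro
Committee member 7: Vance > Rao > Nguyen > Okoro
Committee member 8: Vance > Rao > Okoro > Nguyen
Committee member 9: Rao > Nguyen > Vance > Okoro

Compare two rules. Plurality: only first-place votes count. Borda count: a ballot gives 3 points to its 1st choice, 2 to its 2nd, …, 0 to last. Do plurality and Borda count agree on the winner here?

Plurality first-place counts: Okoro 3, Nguyen 2, Rao 2, Vance 2 → Okoro.
Borda totals: Okoro 12, Nguyen 11, Rao 15, Vance 16 → Vance.
The two rules disagree: plurality picks Okoro, Borda picks Vance.

No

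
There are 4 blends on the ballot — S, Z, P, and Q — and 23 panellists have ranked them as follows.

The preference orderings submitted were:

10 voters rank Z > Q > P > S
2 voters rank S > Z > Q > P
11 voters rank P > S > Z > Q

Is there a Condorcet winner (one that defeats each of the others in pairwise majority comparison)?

No

Head-to-head results (23 voters total):
S vs Z: S wins 13–10.
S vs P: P wins 21–2.
S vs Q: S wins 13–10.
Z vs P: Z wins 12–11.
Z vs Q: Z wins 23–0.
P vs Q: Q wins 12–11.
No candidate beats all others: S beats Z beats P beats S, a majority cycle.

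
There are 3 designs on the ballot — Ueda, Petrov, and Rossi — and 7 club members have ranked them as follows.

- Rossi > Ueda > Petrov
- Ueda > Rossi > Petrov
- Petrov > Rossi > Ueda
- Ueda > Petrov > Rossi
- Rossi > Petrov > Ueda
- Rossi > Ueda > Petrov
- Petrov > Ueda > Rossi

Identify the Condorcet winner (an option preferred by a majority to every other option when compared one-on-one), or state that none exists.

Head-to-head results (7 voters total):
Ueda vs Petrov: Ueda wins 4–3.
Ueda vs Rossi: Rossi wins 4–3.
Petrov vs Rossi: Rossi wins 4–3.
Rossi beats each rival — Ueda (4–3), Petrov (4–3) — so Rossi is the Condorcet winner.

Rossi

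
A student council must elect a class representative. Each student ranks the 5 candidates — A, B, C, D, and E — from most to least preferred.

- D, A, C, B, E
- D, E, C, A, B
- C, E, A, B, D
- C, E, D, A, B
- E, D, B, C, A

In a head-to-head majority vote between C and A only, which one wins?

Ballots ranking C above A: 4.
Ballots ranking A above C: 1.
C wins the head-to-head, 4–1.

C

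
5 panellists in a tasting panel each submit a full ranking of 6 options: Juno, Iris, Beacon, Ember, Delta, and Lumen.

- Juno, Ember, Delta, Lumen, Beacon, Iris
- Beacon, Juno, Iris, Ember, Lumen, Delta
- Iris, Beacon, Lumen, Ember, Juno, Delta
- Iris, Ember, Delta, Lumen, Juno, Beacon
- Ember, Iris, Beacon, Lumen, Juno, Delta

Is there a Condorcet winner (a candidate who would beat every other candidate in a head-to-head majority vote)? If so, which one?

Head-to-head results (5 voters total):
Juno vs Iris: Iris wins 3–2.
Juno vs Beacon: Beacon wins 3–2.
Juno vs Ember: Ember wins 3–2.
Juno vs Delta: Juno wins 4–1.
Juno vs Lumen: Lumen wins 3–2.
Iris vs Beacon: Iris wins 3–2.
Iris vs Ember: Iris wins 3–2.
Iris vs Delta: Iris wins 4–1.
Iris vs Lumen: Iris wins 4–1.
Beacon vs Ember: Ember wins 3–2.
Beacon vs Delta: Beacon wins 3–2.
Beacon vs Lumen: Beacon wins 3–2.
Ember vs Delta: Ember wins 5–0.
Ember vs Lumen: Ember wins 4–1.
Delta vs Lumen: Lumen wins 3–2.
Iris beats each rival — Juno (3–2), Beacon (3–2), Ember (3–2), Delta (4–1), Lumen (4–1) — so Iris is the Condorcet winner.

Iris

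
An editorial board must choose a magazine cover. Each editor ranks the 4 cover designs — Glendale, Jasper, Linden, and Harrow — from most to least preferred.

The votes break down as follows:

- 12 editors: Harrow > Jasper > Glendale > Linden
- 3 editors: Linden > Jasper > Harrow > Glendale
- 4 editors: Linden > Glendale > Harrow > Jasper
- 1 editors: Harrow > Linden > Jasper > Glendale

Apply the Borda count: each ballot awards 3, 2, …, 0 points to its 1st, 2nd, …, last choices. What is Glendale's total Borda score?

20

Borda scores:
  Glendale: 12·1 + 3·0 + 4·2 + 0 = 20
  Jasper: 12·2 + 3·2 + 4·0 + 1 = 31
  Linden: 12·0 + 3·3 + 4·3 + 2 = 23
  Harrow: 12·3 + 3·1 + 4·1 + 3 = 46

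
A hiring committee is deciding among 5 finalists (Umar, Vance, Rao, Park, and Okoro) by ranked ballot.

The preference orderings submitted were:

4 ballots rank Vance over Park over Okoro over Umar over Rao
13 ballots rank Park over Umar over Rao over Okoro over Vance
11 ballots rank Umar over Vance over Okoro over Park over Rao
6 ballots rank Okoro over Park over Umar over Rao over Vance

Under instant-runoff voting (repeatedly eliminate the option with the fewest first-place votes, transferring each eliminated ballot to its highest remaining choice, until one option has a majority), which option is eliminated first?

Round 1: Park 13, Umar 11, Okoro 6, Vance 4, Rao 0. Rao has the fewest and is eliminated.
Round 2: Park 13, Umar 11, Okoro 6, Vance 4. Vance has the fewest and is eliminated.
Round 3: Park 17, Umar 11, Okoro 6. Okoro has the fewest and is eliminated.
Round 4: Park 23, Umar 11. Park has a majority.

Rao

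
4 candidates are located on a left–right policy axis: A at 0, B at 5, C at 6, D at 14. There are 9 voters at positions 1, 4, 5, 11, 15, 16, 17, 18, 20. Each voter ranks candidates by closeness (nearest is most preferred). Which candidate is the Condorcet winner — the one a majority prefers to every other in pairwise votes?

D

With single-peaked preferences on a line, the Condorcet winner is the candidate closest to the median voter.
The median voter (position 15) is closest to D at 14.
Check: D vs B — voters closer to D: 6 of 9.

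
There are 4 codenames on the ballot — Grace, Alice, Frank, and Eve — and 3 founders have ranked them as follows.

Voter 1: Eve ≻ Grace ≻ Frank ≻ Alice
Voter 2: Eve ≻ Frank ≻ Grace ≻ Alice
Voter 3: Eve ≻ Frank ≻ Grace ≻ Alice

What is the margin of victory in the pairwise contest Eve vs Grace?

Ballots ranking Eve above Grace: 3.
Ballots ranking Grace above Eve: 0.
Eve wins 3–0, a margin of 3.

3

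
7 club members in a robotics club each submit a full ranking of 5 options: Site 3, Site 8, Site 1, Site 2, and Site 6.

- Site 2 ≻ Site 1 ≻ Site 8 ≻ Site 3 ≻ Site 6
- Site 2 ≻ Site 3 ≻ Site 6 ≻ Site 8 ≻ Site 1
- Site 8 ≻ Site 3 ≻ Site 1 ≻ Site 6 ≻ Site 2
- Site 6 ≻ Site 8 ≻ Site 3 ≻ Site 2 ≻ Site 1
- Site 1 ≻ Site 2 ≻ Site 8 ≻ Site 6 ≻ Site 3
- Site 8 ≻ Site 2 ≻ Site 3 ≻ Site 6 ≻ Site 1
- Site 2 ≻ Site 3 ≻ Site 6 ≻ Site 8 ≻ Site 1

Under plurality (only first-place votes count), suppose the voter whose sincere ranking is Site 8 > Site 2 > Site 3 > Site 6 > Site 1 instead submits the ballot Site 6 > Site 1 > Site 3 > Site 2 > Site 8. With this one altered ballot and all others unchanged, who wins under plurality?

First-place totals with the altered ballot: Site 3 0, Site 8 1, Site 1 1, Site 2 3, Site 6 2.
The winner is unchanged: still Site 2.

Site 2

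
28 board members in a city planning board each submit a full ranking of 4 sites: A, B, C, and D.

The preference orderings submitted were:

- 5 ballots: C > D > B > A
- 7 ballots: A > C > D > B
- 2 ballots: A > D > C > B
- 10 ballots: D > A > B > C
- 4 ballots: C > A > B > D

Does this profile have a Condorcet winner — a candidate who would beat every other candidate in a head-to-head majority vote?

Head-to-head results (28 voters total):
A vs B: A wins 23–5.
A vs C: A wins 19–9.
A vs D: D wins 15–13.
B vs C: C wins 18–10.
B vs D: D wins 24–4.
C vs D: C wins 16–12.
No candidate beats all others: A beats C beats D beats A, a majority cycle.

No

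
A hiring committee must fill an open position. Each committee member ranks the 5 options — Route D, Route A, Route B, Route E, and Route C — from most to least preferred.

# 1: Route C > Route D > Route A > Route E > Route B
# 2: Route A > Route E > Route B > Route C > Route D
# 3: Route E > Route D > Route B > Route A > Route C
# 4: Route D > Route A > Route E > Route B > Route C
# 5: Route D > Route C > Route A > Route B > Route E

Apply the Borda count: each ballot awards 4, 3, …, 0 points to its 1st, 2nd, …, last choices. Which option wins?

Borda scores:
  Route D: 3 + 0 + 3 + 4 + 4 = 14
  Route A: 2 + 4 + 1 + 3 + 2 = 12
  Route B: 0 + 2 + 2 + 1 + 1 = 6
  Route E: 1 + 3 + 4 + 2 + 0 = 10
  Route C: 4 + 1 + 0 + 0 + 3 = 8
Route D has the highest total.

Route D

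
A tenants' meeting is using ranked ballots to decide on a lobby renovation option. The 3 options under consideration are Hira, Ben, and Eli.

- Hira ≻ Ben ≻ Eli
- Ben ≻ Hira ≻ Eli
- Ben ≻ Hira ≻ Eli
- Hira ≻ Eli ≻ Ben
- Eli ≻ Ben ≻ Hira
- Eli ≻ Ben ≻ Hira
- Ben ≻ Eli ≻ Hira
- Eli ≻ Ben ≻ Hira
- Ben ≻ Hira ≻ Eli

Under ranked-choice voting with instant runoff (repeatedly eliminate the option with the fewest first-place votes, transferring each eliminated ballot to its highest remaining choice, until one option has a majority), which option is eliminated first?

Hira

Round 1: Ben 4, Eli 3, Hira 2. Hira has the fewest and is eliminated.
Round 2: Ben 5, Eli 4. Ben has a majority.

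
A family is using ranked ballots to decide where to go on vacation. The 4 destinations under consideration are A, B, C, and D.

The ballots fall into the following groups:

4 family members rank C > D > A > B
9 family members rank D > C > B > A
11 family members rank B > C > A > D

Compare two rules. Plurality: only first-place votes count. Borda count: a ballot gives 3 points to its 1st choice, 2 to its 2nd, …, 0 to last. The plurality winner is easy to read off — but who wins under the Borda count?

C

Plurality first-place counts: A 0, B 11, C 4, D 9 → B.
Borda totals: A 15, B 42, C 52, D 35 → C.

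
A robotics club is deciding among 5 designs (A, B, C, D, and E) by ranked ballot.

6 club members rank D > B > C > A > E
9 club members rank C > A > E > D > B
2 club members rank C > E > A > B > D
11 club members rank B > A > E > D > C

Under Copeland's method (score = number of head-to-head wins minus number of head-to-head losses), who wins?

B

Pairwise results:
  A vs B: B wins 17–11.
  A vs C: C wins 17–11.
  A vs D: A wins 22–6.
  A vs E: A wins 26–2.
  B vs C: B wins 17–11.
  B vs D: D wins 15–13.
  B vs E: B wins 17–11.
  C vs D: D wins 17–11.
  C vs E: C wins 17–11.
  D vs E: E wins 22–6.
Copeland scores (wins − losses):
  A: 2 − 2 = 0
  B: 3 − 1 = 2
  C: 2 − 2 = 0
  D: 2 − 2 = 0
  E: 1 − 3 = -2
B has the best Copeland score.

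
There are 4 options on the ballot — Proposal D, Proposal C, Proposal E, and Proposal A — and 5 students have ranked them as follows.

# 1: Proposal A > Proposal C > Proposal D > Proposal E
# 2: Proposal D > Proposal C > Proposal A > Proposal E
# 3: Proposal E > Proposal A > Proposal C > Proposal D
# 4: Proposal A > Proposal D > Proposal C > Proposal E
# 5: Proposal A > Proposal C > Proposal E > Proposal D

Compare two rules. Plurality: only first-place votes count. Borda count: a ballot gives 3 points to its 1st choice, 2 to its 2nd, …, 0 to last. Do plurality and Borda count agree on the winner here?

Plurality first-place counts: Proposal D 1, Proposal C 0, Proposal E 1, Proposal A 3 → Proposal A.
Borda totals: Proposal D 6, Proposal C 8, Proposal E 4, Proposal A 12 → Proposal A.
The two rules agree on Proposal A.

Yes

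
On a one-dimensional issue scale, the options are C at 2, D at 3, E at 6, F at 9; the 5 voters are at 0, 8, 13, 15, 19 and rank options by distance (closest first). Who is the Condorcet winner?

With single-peaked preferences on a line, the Condorcet winner is the candidate closest to the median voter.
The median voter (position 13) is closest to F at 9.
Check: F vs C — voters closer to F: 4 of 5.

F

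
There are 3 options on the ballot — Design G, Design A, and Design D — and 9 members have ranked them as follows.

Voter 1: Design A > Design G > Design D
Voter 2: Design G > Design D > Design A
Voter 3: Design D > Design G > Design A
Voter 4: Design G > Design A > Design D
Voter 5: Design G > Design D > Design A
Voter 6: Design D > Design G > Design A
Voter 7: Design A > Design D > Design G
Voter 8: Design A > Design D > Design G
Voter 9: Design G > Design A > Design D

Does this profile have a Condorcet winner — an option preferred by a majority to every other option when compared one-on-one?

Head-to-head results (9 voters total):
Design G vs Design A: Design G wins 6–3.
Design G vs Design D: Design G wins 5–4.
Design A vs Design D: Design A wins 5–4.
Design G beats each rival — Design A (6–3), Design D (5–4) — so Design G is the Condorcet winner.

Yes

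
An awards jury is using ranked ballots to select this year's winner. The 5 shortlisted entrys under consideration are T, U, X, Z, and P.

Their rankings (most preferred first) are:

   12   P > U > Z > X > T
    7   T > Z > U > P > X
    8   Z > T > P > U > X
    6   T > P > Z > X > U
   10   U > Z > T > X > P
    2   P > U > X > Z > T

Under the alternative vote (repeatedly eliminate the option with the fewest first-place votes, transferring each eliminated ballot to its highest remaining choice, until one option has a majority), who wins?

Round 1: P 14, T 13, U 10, Z 8, X 0. X has the fewest and is eliminated.
Round 2: P 14, T 13, U 10, Z 8. Z has the fewest and is eliminated.
Round 3: T 21, P 14, U 10. U has the fewest and is eliminated.
Round 4: T 31, P 14. T has a majority.

T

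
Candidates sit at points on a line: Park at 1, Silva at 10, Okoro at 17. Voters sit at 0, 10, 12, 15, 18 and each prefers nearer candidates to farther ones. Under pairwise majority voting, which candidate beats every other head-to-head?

Silva

With single-peaked preferences on a line, the Condorcet winner is the candidate closest to the median voter.
The median voter (position 12) is closest to Silva at 10.
Check: Silva vs Okoro — voters closer to Silva: 3 of 5.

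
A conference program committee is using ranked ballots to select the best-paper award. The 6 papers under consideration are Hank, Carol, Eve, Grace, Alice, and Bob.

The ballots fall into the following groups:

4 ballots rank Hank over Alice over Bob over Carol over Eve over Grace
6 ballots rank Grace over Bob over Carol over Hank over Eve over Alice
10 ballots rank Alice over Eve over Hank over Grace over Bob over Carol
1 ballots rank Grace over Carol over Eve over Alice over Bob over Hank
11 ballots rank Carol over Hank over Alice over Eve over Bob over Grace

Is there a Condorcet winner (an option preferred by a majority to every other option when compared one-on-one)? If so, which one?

Head-to-head results (32 voters total):
Hank vs Carol: Carol wins 18–14.
Hank vs Eve: Hank wins 21–11.
Hank vs Grace: Hank wins 25–7.
Hank vs Alice: Hank wins 21–11.
Hank vs Bob: Hank wins 25–7.
Carol vs Eve: Carol wins 22–10.
Carol vs Grace: Grace wins 17–15.
Carol vs Alice: Carol wins 18–14.
Carol vs Bob: Bob wins 20–12.
Eve vs Grace: Eve wins 25–7.
Eve vs Alice: Alice wins 25–7.
Eve vs Bob: Eve wins 22–10.
Grace vs Alice: Alice wins 25–7.
Grace vs Bob: Grace wins 17–15.
Alice vs Bob: Alice wins 26–6.
No candidate beats all others: Hank beats Grace beats Carol beats Hank, a majority cycle.

None — there is no Condorcet winner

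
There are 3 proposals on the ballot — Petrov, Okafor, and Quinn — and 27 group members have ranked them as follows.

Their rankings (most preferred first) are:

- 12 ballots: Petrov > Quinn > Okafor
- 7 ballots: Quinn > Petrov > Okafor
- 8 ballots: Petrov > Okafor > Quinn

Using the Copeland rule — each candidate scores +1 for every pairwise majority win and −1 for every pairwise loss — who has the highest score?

Petrov

Pairwise results:
  Petrov vs Okafor: Petrov wins 27–0.
  Petrov vs Quinn: Petrov wins 20–7.
  Okafor vs Quinn: Quinn wins 19–8.
Copeland scores (wins − losses):
  Petrov: 2 − 0 = 2
  Okafor: 0 − 2 = -2
  Quinn: 1 − 1 = 0
Petrov has the best Copeland score.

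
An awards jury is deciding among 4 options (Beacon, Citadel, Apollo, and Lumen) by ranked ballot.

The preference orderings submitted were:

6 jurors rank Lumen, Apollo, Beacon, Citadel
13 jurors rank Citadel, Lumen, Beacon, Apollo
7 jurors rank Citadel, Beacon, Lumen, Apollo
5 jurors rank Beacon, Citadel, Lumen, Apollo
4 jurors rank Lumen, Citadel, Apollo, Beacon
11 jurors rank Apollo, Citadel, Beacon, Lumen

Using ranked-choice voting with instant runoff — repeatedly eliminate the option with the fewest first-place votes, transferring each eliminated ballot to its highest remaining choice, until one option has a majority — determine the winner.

Citadel

Round 1: Citadel 20, Apollo 11, Lumen 10, Beacon 5. Beacon has the fewest and is eliminated.
Round 2: Citadel 25, Apollo 11, Lumen 10. Citadel has a majority.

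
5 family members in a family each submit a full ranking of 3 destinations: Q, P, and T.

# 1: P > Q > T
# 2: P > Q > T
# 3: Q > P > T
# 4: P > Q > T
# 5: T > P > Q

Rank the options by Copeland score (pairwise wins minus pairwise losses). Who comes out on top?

P

Pairwise results:
  Q vs P: P wins 4–1.
  Q vs T: Q wins 4–1.
  P vs T: P wins 4–1.
Copeland scores (wins − losses):
  Q: 1 − 1 = 0
  P: 2 − 0 = 2
  T: 0 − 2 = -2
P has the best Copeland score.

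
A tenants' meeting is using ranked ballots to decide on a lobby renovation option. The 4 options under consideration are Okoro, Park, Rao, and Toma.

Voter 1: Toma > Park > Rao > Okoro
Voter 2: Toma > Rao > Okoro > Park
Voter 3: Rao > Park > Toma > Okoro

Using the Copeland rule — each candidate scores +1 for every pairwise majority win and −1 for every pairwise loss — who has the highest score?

Pairwise results:
  Okoro vs Park: Park wins 2–1.
  Okoro vs Rao: Rao wins 3–0.
  Okoro vs Toma: Toma wins 3–0.
  Park vs Rao: Rao wins 2–1.
  Park vs Toma: Toma wins 2–1.
  Rao vs Toma: Toma wins 2–1.
Copeland scores (wins − losses):
  Okoro: 0 − 3 = -3
  Park: 1 − 2 = -1
  Rao: 2 − 1 = 1
  Toma: 3 − 0 = 3
Toma has the best Copeland score.

Toma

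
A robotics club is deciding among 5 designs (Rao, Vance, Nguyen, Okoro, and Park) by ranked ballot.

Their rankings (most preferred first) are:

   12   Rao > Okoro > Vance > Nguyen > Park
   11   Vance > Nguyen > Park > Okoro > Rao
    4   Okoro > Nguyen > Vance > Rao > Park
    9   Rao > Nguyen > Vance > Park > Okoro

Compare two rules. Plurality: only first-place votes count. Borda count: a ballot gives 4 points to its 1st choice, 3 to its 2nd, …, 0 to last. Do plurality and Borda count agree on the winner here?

No

Plurality first-place counts: Rao 21, Vance 11, Nguyen 0, Okoro 4, Park 0 → Rao.
Borda totals: Rao 88, Vance 94, Nguyen 84, Okoro 63, Park 31 → Vance.
The two rules disagree: plurality picks Rao, Borda picks Vance.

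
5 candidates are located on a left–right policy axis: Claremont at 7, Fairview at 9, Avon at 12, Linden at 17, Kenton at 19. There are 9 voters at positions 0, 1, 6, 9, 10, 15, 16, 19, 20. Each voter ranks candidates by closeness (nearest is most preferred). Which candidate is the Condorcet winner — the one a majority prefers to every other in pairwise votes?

With single-peaked preferences on a line, the Condorcet winner is the candidate closest to the median voter.
The median voter (position 10) is closest to Fairview at 9.
Check: Fairview vs Claremont — voters closer to Fairview: 6 of 9.

Fairview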